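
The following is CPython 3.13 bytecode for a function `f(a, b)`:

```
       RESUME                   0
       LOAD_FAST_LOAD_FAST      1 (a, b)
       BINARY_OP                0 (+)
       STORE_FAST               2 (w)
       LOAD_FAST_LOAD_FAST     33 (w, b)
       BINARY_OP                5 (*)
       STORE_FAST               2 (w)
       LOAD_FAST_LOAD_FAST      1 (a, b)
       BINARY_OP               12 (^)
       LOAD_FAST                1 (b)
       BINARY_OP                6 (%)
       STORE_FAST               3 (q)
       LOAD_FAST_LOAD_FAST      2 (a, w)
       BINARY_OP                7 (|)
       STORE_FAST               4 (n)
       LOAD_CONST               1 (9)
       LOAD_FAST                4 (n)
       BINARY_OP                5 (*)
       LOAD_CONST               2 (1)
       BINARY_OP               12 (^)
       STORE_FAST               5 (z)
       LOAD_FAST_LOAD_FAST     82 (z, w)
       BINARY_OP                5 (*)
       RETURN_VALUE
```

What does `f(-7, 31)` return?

-47616

LOAD_FAST_LOAD_FAST a,b → push -7,31. Stack: [-7, 31]
BINARY_OP + → -7 + 31 = 24. Stack: [24]
STORE_FAST w → w=24. Stack: []
LOAD_FAST_LOAD_FAST w,b → push 24,31. Stack: [24, 31]
BINARY_OP * → 24 * 31 = 744. Stack: [744]
STORE_FAST w → w=744. Stack: []
LOAD_FAST_LOAD_FAST a,b → push -7,31. Stack: [-7, 31]
BINARY_OP ^ → -7 ^ 31 = -26. Stack: [-26]
LOAD_FAST b → push 31. Stack: [-26, 31]
BINARY_OP % → -26 % 31 = 5. Stack: [5]
STORE_FAST q → q=5. Stack: []
LOAD_FAST_LOAD_FAST a,w → push -7,744. Stack: [-7, 744]
BINARY_OP | → -7 | 744 = -7. Stack: [-7]
STORE_FAST n → n=-7. Stack: []
LOAD_CONST → push 9. Stack: [9]
LOAD_FAST n → push -7. Stack: [9, -7]
BINARY_OP * → 9 * -7 = -63. Stack: [-63]
LOAD_CONST → push 1. Stack: [-63, 1]
BINARY_OP ^ → -63 ^ 1 = -64. Stack: [-64]
STORE_FAST z → z=-64. Stack: []
LOAD_FAST_LOAD_FAST z,w → push -64,744. Stack: [-64, 744]
BINARY_OP * → -64 * 744 = -47616. Stack: [-47616]
RETURN_VALUE → return -47616.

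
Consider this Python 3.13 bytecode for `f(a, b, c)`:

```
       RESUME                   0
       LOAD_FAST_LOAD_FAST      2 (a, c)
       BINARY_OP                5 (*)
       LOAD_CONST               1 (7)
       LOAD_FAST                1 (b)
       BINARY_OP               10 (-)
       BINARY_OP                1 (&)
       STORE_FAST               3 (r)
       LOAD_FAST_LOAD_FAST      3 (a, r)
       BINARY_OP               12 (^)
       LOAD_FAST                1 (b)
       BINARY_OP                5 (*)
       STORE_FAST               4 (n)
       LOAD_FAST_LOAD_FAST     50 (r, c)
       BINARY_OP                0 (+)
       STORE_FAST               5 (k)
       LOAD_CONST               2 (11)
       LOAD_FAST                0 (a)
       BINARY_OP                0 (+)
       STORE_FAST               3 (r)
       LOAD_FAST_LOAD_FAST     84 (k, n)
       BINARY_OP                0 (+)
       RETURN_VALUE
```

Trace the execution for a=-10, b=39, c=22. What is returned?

LOAD_FAST_LOAD_FAST a,c → push -10,22. Stack: [-10, 22]
BINARY_OP * → -10 * 22 = -220. Stack: [-220]
LOAD_CONST → push 7. Stack: [-220, 7]
LOAD_FAST b → push 39. Stack: [-220, 7, 39]
BINARY_OP - → 7 - 39 = -32. Stack: [-220, -32]
BINARY_OP & → -220 & -32 = -224. Stack: [-224]
STORE_FAST r → r=-224. Stack: []
LOAD_FAST_LOAD_FAST a,r → push -10,-224. Stack: [-10, -224]
BINARY_OP ^ → -10 ^ -224 = 214. Stack: [214]
LOAD_FAST b → push 39. Stack: [214, 39]
BINARY_OP * → 214 * 39 = 8346. Stack: [8346]
STORE_FAST n → n=8346. Stack: []
LOAD_FAST_LOAD_FAST r,c → push -224,22. Stack: [-224, 22]
BINARY_OP + → -224 + 22 = -202. Stack: [-202]
STORE_FAST k → k=-202. Stack: []
LOAD_CONST → push 11. Stack: [11]
LOAD_FAST a → push -10. Stack: [11, -10]
BINARY_OP + → 11 + -10 = 1. Stack: [1]
STORE_FAST r → r=1. Stack: []
LOAD_FAST_LOAD_FAST k,n → push -202,8346. Stack: [-202, 8346]
BINARY_OP + → -202 + 8346 = 8144. Stack: [8144]
RETURN_VALUE → return 8144.

8144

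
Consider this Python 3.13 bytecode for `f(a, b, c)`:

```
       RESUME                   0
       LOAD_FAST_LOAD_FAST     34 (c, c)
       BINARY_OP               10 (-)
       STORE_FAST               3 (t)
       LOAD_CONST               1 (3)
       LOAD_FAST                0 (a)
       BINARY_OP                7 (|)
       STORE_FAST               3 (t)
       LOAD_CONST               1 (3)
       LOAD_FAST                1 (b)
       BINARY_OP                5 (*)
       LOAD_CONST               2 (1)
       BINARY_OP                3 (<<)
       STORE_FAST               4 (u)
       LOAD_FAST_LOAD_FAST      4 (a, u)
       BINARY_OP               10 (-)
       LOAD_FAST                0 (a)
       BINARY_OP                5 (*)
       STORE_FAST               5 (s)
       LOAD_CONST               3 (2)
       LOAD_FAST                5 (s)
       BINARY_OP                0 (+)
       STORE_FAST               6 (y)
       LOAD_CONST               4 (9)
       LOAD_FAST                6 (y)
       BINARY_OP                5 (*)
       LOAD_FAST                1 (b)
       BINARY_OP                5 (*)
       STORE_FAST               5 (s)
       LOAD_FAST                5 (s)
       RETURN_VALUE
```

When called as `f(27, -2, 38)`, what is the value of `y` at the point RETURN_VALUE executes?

LOAD_FAST_LOAD_FAST c,c → push 38,38. Stack: [38, 38]
BINARY_OP - → 38 - 38 = 0. Stack: [0]
STORE_FAST t → t=0. Stack: []
LOAD_CONST → push 3. Stack: [3]
LOAD_FAST a → push 27. Stack: [3, 27]
BINARY_OP | → 3 | 27 = 27. Stack: [27]
STORE_FAST t → t=27. Stack: []
LOAD_CONST → push 3. Stack: [3]
LOAD_FAST b → push -2. Stack: [3, -2]
BINARY_OP * → 3 * -2 = -6. Stack: [-6]
LOAD_CONST → push 1. Stack: [-6, 1]
BINARY_OP << → -6 << 1 = -12. Stack: [-12]
STORE_FAST u → u=-12. Stack: []
LOAD_FAST_LOAD_FAST a,u → push 27,-12. Stack: [27, -12]
BINARY_OP - → 27 - -12 = 39. Stack: [39]
LOAD_FAST a → push 27. Stack: [39, 27]
BINARY_OP * → 39 * 27 = 1053. Stack: [1053]
STORE_FAST s → s=1053. Stack: []
LOAD_CONST → push 2. Stack: [2]
LOAD_FAST s → push 1053. Stack: [2, 1053]
BINARY_OP + → 2 + 1053 = 1055. Stack: [1055]
STORE_FAST y → y=1055. Stack: []
LOAD_CONST → push 9. Stack: [9]
LOAD_FAST y → push 1055. Stack: [9, 1055]
BINARY_OP * → 9 * 1055 = 9495. Stack: [9495]
LOAD_FAST b → push -2. Stack: [9495, -2]
BINARY_OP * → 9495 * -2 = -18990. Stack: [-18990]
STORE_FAST s → s=-18990. Stack: []
LOAD_FAST s → push -18990. Stack: [-18990]
RETURN_VALUE → return -18990.

1055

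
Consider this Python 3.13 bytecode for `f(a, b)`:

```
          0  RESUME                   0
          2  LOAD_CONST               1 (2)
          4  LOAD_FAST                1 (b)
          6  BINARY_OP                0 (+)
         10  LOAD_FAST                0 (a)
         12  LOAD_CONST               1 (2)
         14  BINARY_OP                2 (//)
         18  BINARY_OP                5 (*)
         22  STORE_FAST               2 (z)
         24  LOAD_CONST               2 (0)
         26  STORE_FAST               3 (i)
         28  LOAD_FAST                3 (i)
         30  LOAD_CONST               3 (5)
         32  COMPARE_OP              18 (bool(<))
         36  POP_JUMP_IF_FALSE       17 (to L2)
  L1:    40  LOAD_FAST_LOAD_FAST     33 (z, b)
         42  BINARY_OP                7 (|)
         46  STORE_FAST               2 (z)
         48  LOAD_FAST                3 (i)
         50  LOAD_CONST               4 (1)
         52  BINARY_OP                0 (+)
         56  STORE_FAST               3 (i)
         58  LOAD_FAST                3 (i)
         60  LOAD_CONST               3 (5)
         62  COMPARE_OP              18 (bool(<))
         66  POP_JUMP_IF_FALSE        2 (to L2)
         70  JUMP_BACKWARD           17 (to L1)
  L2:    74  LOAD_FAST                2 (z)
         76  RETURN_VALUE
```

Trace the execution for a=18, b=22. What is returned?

222

LOAD_CONST → push 2
LOAD_FAST b → push 22
BINARY_OP + → 2 + 22 = 24
LOAD_FAST a → push 18
LOAD_CONST → push 2
BINARY_OP // → 18 // 2 = 9
BINARY_OP * → 24 * 9 = 216
STORE_FAST z → z=216
LOAD_CONST → push 0
STORE_FAST i → i=0
LOAD_FAST i → push 0
LOAD_CONST → push 5
COMPARE_OP bool(<) → 0 vs 5 = True
POP_JUMP_IF_FALSE → pop True; no jump
LOAD_FAST_LOAD_FAST z,b → push 216,22
BINARY_OP | → 216 | 22 = 222
STORE_FAST z → z=222
LOAD_FAST i → push 0
LOAD_CONST → push 1
BINARY_OP + → 0 + 1 = 1
STORE_FAST i → i=1
LOAD_FAST i → push 1
LOAD_CONST → push 5
COMPARE_OP bool(<) → 1 vs 5 = True
POP_JUMP_IF_FALSE → pop True; no jump
LOAD_FAST_LOAD_FAST z,b → push 222,22
BINARY_OP | → 222 | 22 = 222
STORE_FAST z → z=222
LOAD_FAST i → push 1
LOAD_CONST → push 1
BINARY_OP + → 1 + 1 = 2
STORE_FAST i → i=2
LOAD_FAST i → push 2
LOAD_CONST → push 5
COMPARE_OP bool(<) → 2 vs 5 = True
POP_JUMP_IF_FALSE → pop True; no jump
LOAD_FAST_LOAD_FAST z,b → push 222,22
BINARY_OP | → 222 | 22 = 222
STORE_FAST z → z=222
LOAD_FAST i → push 2
LOAD_CONST → push 1
BINARY_OP + → 2 + 1 = 3
STORE_FAST i → i=3
LOAD_FAST i → push 3
LOAD_CONST → push 5
COMPARE_OP bool(<) → 3 vs 5 = True
POP_JUMP_IF_FALSE → pop True; no jump
LOAD_FAST_LOAD_FAST z,b → push 222,22
BINARY_OP | → 222 | 22 = 222
STORE_FAST z → z=222
LOAD_FAST i → push 3
LOAD_CONST → push 1
BINARY_OP + → 3 + 1 = 4
STORE_FAST i → i=4
LOAD_FAST i → push 4
LOAD_CONST → push 5
COMPARE_OP bool(<) → 4 vs 5 = True
POP_JUMP_IF_FALSE → pop True; no jump
LOAD_FAST_LOAD_FAST z,b → push 222,22
BINARY_OP | → 222 | 22 = 222
STORE_FAST z → z=222
LOAD_FAST i → push 4
LOAD_CONST → push 1
BINARY_OP + → 4 + 1 = 5
STORE_FAST i → i=5
LOAD_FAST i → push 5
LOAD_CONST → push 5
COMPARE_OP bool(<) → 5 vs 5 = False
POP_JUMP_IF_FALSE → pop False; jump
LOAD_FAST z → push 222
RETURN_VALUE → return 222.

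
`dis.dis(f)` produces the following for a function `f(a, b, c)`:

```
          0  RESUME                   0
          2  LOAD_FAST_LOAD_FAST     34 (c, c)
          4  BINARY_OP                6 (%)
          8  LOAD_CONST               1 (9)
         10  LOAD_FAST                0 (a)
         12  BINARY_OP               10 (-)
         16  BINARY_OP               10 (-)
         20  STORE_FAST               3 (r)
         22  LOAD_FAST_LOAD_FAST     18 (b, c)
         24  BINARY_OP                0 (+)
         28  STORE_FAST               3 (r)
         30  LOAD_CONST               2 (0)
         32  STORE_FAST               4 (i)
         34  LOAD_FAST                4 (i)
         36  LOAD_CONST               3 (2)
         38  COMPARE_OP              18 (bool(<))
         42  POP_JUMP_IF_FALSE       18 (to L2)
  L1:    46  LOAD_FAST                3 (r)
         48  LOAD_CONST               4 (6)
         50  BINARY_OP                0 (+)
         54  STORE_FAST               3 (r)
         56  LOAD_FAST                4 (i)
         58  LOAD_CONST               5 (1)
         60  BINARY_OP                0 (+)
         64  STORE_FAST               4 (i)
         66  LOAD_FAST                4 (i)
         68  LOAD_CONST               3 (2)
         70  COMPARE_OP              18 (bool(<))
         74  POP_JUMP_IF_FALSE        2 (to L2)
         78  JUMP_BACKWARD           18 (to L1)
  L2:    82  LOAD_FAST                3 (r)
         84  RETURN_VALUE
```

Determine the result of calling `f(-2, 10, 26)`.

LOAD_FAST_LOAD_FAST c,c → push 26,26. Stack: [26, 26]
BINARY_OP % → 26 % 26 = 0. Stack: [0]
LOAD_CONST → push 9. Stack: [0, 9]
LOAD_FAST a → push -2. Stack: [0, 9, -2]
BINARY_OP - → 9 - -2 = 11. Stack: [0, 11]
BINARY_OP - → 0 - 11 = -11. Stack: [-11]
STORE_FAST r → r=-11. Stack: []
LOAD_FAST_LOAD_FAST b,c → push 10,26. Stack: [10, 26]
BINARY_OP + → 10 + 26 = 36. Stack: [36]
STORE_FAST r → r=36. Stack: []
LOAD_CONST → push 0. Stack: [0]
STORE_FAST i → i=0. Stack: []
LOAD_FAST i → push 0. Stack: [0]
LOAD_CONST → push 2. Stack: [0, 2]
COMPARE_OP bool(<) → 0 vs 2 = True. Stack: [True]
POP_JUMP_IF_FALSE → pop True; no jump. Stack: []
LOAD_FAST r → push 36. Stack: [36]
LOAD_CONST → push 6. Stack: [36, 6]
BINARY_OP + → 36 + 6 = 42. Stack: [42]
STORE_FAST r → r=42. Stack: []
LOAD_FAST i → push 0. Stack: [0]
LOAD_CONST → push 1. Stack: [0, 1]
BINARY_OP + → 0 + 1 = 1. Stack: [1]
STORE_FAST i → i=1. Stack: []
LOAD_FAST i → push 1. Stack: [1]
LOAD_CONST → push 2. Stack: [1, 2]
COMPARE_OP bool(<) → 1 vs 2 = True. Stack: [True]
POP_JUMP_IF_FALSE → pop True; no jump. Stack: []
LOAD_FAST r → push 42. Stack: [42]
LOAD_CONST → push 6. Stack: [42, 6]
BINARY_OP + → 42 + 6 = 48. Stack: [48]
STORE_FAST r → r=48. Stack: []
LOAD_FAST i → push 1. Stack: [1]
LOAD_CONST → push 1. Stack: [1, 1]
BINARY_OP + → 1 + 1 = 2. Stack: [2]
STORE_FAST i → i=2. Stack: []
LOAD_FAST i → push 2. Stack: [2]
LOAD_CONST → push 2. Stack: [2, 2]
COMPARE_OP bool(<) → 2 vs 2 = False. Stack: [False]
POP_JUMP_IF_FALSE → pop False; jump. Stack: []
LOAD_FAST r → push 48. Stack: [48]
RETURN_VALUE → return 48.

48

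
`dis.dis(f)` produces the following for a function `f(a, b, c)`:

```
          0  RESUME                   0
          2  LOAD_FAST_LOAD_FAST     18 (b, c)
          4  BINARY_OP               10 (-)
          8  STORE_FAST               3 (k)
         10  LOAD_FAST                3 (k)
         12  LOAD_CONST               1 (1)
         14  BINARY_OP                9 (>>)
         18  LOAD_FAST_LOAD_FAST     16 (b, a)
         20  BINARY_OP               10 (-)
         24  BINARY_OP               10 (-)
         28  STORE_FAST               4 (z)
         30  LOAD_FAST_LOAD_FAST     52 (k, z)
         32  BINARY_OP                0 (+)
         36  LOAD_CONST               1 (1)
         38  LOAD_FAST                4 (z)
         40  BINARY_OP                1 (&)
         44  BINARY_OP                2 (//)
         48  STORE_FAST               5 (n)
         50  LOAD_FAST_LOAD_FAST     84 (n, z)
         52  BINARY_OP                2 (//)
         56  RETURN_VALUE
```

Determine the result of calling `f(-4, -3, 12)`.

2

LOAD_FAST_LOAD_FAST b,c → push -3,12. Stack: [-3, 12]
BINARY_OP - → -3 - 12 = -15. Stack: [-15]
STORE_FAST k → k=-15. Stack: []
LOAD_FAST k → push -15. Stack: [-15]
LOAD_CONST → push 1. Stack: [-15, 1]
BINARY_OP >> → -15 >> 1 = -8. Stack: [-8]
LOAD_FAST_LOAD_FAST b,a → push -3,-4. Stack: [-8, -3, -4]
BINARY_OP - → -3 - -4 = 1. Stack: [-8, 1]
BINARY_OP - → -8 - 1 = -9. Stack: [-9]
STORE_FAST z → z=-9. Stack: []
LOAD_FAST_LOAD_FAST k,z → push -15,-9. Stack: [-15, -9]
BINARY_OP + → -15 + -9 = -24. Stack: [-24]
LOAD_CONST → push 1. Stack: [-24, 1]
LOAD_FAST z → push -9. Stack: [-24, 1, -9]
BINARY_OP & → 1 & -9 = 1. Stack: [-24, 1]
BINARY_OP // → -24 // 1 = -24. Stack: [-24]
STORE_FAST n → n=-24. Stack: []
LOAD_FAST_LOAD_FAST n,z → push -24,-9. Stack: [-24, -9]
BINARY_OP // → -24 // -9 = 2. Stack: [2]
RETURN_VALUE → return 2.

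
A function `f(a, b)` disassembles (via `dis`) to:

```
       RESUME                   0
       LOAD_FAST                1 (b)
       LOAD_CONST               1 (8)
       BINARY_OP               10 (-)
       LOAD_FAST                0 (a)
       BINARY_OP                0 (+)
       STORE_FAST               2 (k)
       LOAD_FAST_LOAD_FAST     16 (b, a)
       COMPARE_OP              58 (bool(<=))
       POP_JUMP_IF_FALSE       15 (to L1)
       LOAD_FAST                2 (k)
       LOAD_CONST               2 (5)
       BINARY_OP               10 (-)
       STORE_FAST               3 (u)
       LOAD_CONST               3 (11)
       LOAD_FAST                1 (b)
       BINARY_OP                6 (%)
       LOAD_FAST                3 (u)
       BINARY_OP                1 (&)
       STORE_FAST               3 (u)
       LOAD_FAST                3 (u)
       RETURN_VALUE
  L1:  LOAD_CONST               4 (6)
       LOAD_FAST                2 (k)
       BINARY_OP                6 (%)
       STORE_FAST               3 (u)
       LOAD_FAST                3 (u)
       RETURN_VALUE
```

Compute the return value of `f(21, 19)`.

11

LOAD_FAST b → push 19. Stack: [19]
LOAD_CONST → push 8. Stack: [19, 8]
BINARY_OP - → 19 - 8 = 11. Stack: [11]
LOAD_FAST a → push 21. Stack: [11, 21]
BINARY_OP + → 11 + 21 = 32. Stack: [32]
STORE_FAST k → k=32. Stack: []
LOAD_FAST_LOAD_FAST b,a → push 19,21. Stack: [19, 21]
COMPARE_OP bool(<=) → 19 vs 21 = True. Stack: [True]
POP_JUMP_IF_FALSE → pop True; no jump. Stack: []
LOAD_FAST k → push 32. Stack: [32]
LOAD_CONST → push 5. Stack: [32, 5]
BINARY_OP - → 32 - 5 = 27. Stack: [27]
STORE_FAST u → u=27. Stack: []
LOAD_CONST → push 11. Stack: [11]
LOAD_FAST b → push 19. Stack: [11, 19]
BINARY_OP % → 11 % 19 = 11. Stack: [11]
LOAD_FAST u → push 27. Stack: [11, 27]
BINARY_OP & → 11 & 27 = 11. Stack: [11]
STORE_FAST u → u=11. Stack: []
LOAD_FAST u → push 11. Stack: [11]
RETURN_VALUE → return 11.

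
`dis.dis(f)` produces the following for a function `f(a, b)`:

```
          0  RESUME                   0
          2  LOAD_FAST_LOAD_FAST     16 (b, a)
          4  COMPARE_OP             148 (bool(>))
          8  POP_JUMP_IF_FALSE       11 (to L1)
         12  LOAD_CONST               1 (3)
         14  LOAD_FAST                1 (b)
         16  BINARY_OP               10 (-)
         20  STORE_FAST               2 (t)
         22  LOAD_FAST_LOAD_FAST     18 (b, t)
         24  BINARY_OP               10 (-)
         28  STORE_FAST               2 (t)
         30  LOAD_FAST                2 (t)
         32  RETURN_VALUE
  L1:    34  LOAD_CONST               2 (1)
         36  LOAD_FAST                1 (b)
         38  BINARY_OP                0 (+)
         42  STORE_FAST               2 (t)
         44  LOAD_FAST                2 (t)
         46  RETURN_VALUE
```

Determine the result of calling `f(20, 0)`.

LOAD_FAST_LOAD_FAST b,a → push 0,20. Stack: [0, 20]
COMPARE_OP bool(>) → 0 vs 20 = False. Stack: [False]
POP_JUMP_IF_FALSE → pop False; jump. Stack: []
LOAD_CONST → push 1. Stack: [1]
LOAD_FAST b → push 0. Stack: [1, 0]
BINARY_OP + → 1 + 0 = 1. Stack: [1]
STORE_FAST t → t=1. Stack: []
LOAD_FAST t → push 1. Stack: [1]
RETURN_VALUE → return 1.

1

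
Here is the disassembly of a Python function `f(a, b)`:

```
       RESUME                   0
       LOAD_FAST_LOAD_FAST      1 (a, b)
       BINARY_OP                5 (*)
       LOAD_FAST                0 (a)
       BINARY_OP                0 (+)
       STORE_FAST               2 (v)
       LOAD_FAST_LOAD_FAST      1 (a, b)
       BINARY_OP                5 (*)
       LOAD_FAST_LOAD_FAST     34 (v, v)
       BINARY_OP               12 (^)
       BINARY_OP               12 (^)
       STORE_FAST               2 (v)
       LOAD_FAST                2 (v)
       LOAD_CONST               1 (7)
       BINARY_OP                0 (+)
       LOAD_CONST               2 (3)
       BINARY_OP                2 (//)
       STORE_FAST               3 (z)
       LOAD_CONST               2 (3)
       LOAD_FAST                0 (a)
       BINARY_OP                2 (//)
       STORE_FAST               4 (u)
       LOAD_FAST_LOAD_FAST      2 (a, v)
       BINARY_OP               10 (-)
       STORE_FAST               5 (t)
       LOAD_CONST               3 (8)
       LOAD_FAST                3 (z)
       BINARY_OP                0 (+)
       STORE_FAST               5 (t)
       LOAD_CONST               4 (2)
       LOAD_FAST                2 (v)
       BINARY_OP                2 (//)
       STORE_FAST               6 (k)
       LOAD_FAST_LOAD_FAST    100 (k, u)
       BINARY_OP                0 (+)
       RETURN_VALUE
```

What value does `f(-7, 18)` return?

LOAD_FAST_LOAD_FAST a,b → push -7,18. Stack: [-7, 18]
BINARY_OP * → -7 * 18 = -126. Stack: [-126]
LOAD_FAST a → push -7. Stack: [-126, -7]
BINARY_OP + → -126 + -7 = -133. Stack: [-133]
STORE_FAST v → v=-133. Stack: []
LOAD_FAST_LOAD_FAST a,b → push -7,18. Stack: [-7, 18]
BINARY_OP * → -7 * 18 = -126. Stack: [-126]
LOAD_FAST_LOAD_FAST v,v → push -133,-133. Stack: [-126, -133, -133]
BINARY_OP ^ → -133 ^ -133 = 0. Stack: [-126, 0]
BINARY_OP ^ → -126 ^ 0 = -126. Stack: [-126]
STORE_FAST v → v=-126. Stack: []
LOAD_FAST v → push -126. Stack: [-126]
LOAD_CONST → push 7. Stack: [-126, 7]
BINARY_OP + → -126 + 7 = -119. Stack: [-119]
LOAD_CONST → push 3. Stack: [-119, 3]
BINARY_OP // → -119 // 3 = -40. Stack: [-40]
STORE_FAST z → z=-40. Stack: []
LOAD_CONST → push 3. Stack: [3]
LOAD_FAST a → push -7. Stack: [3, -7]
BINARY_OP // → 3 // -7 = -1. Stack: [-1]
STORE_FAST u → u=-1. Stack: []
LOAD_FAST_LOAD_FAST a,v → push -7,-126. Stack: [-7, -126]
BINARY_OP - → -7 - -126 = 119. Stack: [119]
STORE_FAST t → t=119. Stack: []
LOAD_CONST → push 8. Stack: [8]
LOAD_FAST z → push -40. Stack: [8, -40]
BINARY_OP + → 8 + -40 = -32. Stack: [-32]
STORE_FAST t → t=-32. Stack: []
LOAD_CONST → push 2. Stack: [2]
LOAD_FAST v → push -126. Stack: [2, -126]
BINARY_OP // → 2 // -126 = -1. Stack: [-1]
STORE_FAST k → k=-1. Stack: []
LOAD_FAST_LOAD_FAST k,u → push -1,-1. Stack: [-1, -1]
BINARY_OP + → -1 + -1 = -2. Stack: [-2]
RETURN_VALUE → return -2.

-2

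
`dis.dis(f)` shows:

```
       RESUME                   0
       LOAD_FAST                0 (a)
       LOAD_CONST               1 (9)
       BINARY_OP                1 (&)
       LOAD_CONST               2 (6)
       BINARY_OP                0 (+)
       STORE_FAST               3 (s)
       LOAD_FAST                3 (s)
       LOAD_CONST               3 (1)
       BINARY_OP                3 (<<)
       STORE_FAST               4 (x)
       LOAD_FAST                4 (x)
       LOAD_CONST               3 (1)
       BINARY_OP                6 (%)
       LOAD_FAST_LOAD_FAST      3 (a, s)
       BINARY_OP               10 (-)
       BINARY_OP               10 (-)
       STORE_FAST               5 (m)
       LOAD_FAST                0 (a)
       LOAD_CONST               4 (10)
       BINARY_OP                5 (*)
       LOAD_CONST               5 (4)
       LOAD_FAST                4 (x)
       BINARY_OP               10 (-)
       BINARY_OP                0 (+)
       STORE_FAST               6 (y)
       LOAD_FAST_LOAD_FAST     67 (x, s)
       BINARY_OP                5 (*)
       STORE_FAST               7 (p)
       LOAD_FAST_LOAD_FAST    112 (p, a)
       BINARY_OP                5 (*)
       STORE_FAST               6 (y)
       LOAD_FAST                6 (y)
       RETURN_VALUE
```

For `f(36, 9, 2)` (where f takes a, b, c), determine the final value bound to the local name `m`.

LOAD_FAST a → push 36. Stack: [36]
LOAD_CONST → push 9. Stack: [36, 9]
BINARY_OP & → 36 & 9 = 0. Stack: [0]
LOAD_CONST → push 6. Stack: [0, 6]
BINARY_OP + → 0 + 6 = 6. Stack: [6]
STORE_FAST s → s=6. Stack: []
LOAD_FAST s → push 6. Stack: [6]
LOAD_CONST → push 1. Stack: [6, 1]
BINARY_OP << → 6 << 1 = 12. Stack: [12]
STORE_FAST x → x=12. Stack: []
LOAD_FAST x → push 12. Stack: [12]
LOAD_CONST → push 1. Stack: [12, 1]
BINARY_OP % → 12 % 1 = 0. Stack: [0]
LOAD_FAST_LOAD_FAST a,s → push 36,6. Stack: [0, 36, 6]
BINARY_OP - → 36 - 6 = 30. Stack: [0, 30]
BINARY_OP - → 0 - 30 = -30. Stack: [-30]
STORE_FAST m → m=-30. Stack: []
LOAD_FAST a → push 36. Stack: [36]
LOAD_CONST → push 10. Stack: [36, 10]
BINARY_OP * → 36 * 10 = 360. Stack: [360]
LOAD_CONST → push 4. Stack: [360, 4]
LOAD_FAST x → push 12. Stack: [360, 4, 12]
BINARY_OP - → 4 - 12 = -8. Stack: [360, -8]
BINARY_OP + → 360 + -8 = 352. Stack: [352]
STORE_FAST y → y=352. Stack: []
LOAD_FAST_LOAD_FAST x,s → push 12,6. Stack: [12, 6]
BINARY_OP * → 12 * 6 = 72. Stack: [72]
STORE_FAST p → p=72. Stack: []
LOAD_FAST_LOAD_FAST p,a → push 72,36. Stack: [72, 36]
BINARY_OP * → 72 * 36 = 2592. Stack: [2592]
STORE_FAST y → y=2592. Stack: []
LOAD_FAST y → push 2592. Stack: [2592]
RETURN_VALUE → return 2592.

-30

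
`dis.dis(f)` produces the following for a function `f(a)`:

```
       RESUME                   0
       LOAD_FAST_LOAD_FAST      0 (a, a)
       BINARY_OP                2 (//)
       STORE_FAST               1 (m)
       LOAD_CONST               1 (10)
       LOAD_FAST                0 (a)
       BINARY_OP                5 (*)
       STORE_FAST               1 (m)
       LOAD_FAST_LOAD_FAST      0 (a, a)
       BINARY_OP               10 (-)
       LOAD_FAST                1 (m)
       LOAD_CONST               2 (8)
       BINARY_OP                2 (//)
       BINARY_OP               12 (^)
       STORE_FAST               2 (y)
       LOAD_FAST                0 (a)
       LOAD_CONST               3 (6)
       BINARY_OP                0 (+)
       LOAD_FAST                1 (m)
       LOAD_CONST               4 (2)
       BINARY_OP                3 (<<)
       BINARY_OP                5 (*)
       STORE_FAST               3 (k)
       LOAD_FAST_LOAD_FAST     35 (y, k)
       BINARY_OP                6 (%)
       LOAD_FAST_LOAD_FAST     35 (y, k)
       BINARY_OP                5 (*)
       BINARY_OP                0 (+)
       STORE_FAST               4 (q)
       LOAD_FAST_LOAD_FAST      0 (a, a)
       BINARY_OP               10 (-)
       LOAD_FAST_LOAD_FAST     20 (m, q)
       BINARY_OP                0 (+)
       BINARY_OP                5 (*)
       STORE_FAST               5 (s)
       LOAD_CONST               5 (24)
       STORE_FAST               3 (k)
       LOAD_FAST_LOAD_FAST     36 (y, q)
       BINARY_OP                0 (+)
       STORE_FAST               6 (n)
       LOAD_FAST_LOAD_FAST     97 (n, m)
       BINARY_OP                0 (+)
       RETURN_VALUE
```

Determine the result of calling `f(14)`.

190574

LOAD_FAST_LOAD_FAST a,a → push 14,14. Stack: [14, 14]
BINARY_OP // → 14 // 14 = 1. Stack: [1]
STORE_FAST m → m=1. Stack: []
LOAD_CONST → push 10. Stack: [10]
LOAD_FAST a → push 14. Stack: [10, 14]
BINARY_OP * → 10 * 14 = 140. Stack: [140]
STORE_FAST m → m=140. Stack: []
LOAD_FAST_LOAD_FAST a,a → push 14,14. Stack: [14, 14]
BINARY_OP - → 14 - 14 = 0. Stack: [0]
LOAD_FAST m → push 140. Stack: [0, 140]
LOAD_CONST → push 8. Stack: [0, 140, 8]
BINARY_OP // → 140 // 8 = 17. Stack: [0, 17]
BINARY_OP ^ → 0 ^ 17 = 17. Stack: [17]
STORE_FAST y → y=17. Stack: []
LOAD_FAST a → push 14. Stack: [14]
LOAD_CONST → push 6. Stack: [14, 6]
BINARY_OP + → 14 + 6 = 20. Stack: [20]
LOAD_FAST m → push 140. Stack: [20, 140]
LOAD_CONST → push 2. Stack: [20, 140, 2]
BINARY_OP << → 140 << 2 = 560. Stack: [20, 560]
BINARY_OP * → 20 * 560 = 11200. Stack: [11200]
STORE_FAST k → k=11200. Stack: []
LOAD_FAST_LOAD_FAST y,k → push 17,11200. Stack: [17, 11200]
BINARY_OP % → 17 % 11200 = 17. Stack: [17]
LOAD_FAST_LOAD_FAST y,k → push 17,11200. Stack: [17, 17, 11200]
BINARY_OP * → 17 * 11200 = 190400. Stack: [17, 190400]
BINARY_OP + → 17 + 190400 = 190417. Stack: [190417]
STORE_FAST q → q=190417. Stack: []
LOAD_FAST_LOAD_FAST a,a → push 14,14. Stack: [14, 14]
BINARY_OP - → 14 - 14 = 0. Stack: [0]
LOAD_FAST_LOAD_FAST m,q → push 140,190417. Stack: [0, 140, 190417]
BINARY_OP + → 140 + 190417 = 190557. Stack: [0, 190557]
BINARY_OP * → 0 * 190557 = 0. Stack: [0]
STORE_FAST s → s=0. Stack: []
LOAD_CONST → push 24. Stack: [24]
STORE_FAST k → k=24. Stack: []
LOAD_FAST_LOAD_FAST y,q → push 17,190417. Stack: [17, 190417]
BINARY_OP + → 17 + 190417 = 190434. Stack: [190434]
STORE_FAST n → n=190434. Stack: []
LOAD_FAST_LOAD_FAST n,m → push 190434,140. Stack: [190434, 140]
BINARY_OP + → 190434 + 140 = 190574. Stack: [190574]
RETURN_VALUE → return 190574.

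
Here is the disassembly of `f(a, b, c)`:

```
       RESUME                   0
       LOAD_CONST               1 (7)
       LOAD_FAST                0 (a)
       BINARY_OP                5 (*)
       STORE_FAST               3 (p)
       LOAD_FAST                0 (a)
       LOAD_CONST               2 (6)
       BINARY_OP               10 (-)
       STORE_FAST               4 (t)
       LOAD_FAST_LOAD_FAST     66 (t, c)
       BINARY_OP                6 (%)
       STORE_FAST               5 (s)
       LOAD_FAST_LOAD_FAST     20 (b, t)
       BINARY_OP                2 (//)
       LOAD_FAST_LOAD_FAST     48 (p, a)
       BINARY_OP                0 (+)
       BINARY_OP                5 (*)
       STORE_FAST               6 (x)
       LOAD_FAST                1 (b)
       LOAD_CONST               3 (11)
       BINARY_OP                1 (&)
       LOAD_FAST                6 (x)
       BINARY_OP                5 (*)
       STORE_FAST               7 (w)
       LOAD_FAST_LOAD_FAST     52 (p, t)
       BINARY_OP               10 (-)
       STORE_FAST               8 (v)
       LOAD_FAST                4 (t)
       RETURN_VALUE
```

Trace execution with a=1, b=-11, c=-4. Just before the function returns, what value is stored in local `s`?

LOAD_CONST → push 7. Stack: [7]
LOAD_FAST a → push 1. Stack: [7, 1]
BINARY_OP * → 7 * 1 = 7. Stack: [7]
STORE_FAST p → p=7. Stack: []
LOAD_FAST a → push 1. Stack: [1]
LOAD_CONST → push 6. Stack: [1, 6]
BINARY_OP - → 1 - 6 = -5. Stack: [-5]
STORE_FAST t → t=-5. Stack: []
LOAD_FAST_LOAD_FAST t,c → push -5,-4. Stack: [-5, -4]
BINARY_OP % → -5 % -4 = -1. Stack: [-1]
STORE_FAST s → s=-1. Stack: []
LOAD_FAST_LOAD_FAST b,t → push -11,-5. Stack: [-11, -5]
BINARY_OP // → -11 // -5 = 2. Stack: [2]
LOAD_FAST_LOAD_FAST p,a → push 7,1. Stack: [2, 7, 1]
BINARY_OP + → 7 + 1 = 8. Stack: [2, 8]
BINARY_OP * → 2 * 8 = 16. Stack: [16]
STORE_FAST x → x=16. Stack: []
LOAD_FAST b → push -11. Stack: [-11]
LOAD_CONST → push 11. Stack: [-11, 11]
BINARY_OP & → -11 & 11 = 1. Stack: [1]
LOAD_FAST x → push 16. Stack: [1, 16]
BINARY_OP * → 1 * 16 = 16. Stack: [16]
STORE_FAST w → w=16. Stack: []
LOAD_FAST_LOAD_FAST p,t → push 7,-5. Stack: [7, -5]
BINARY_OP - → 7 - -5 = 12. Stack: [12]
STORE_FAST v → v=12. Stack: []
LOAD_FAST t → push -5. Stack: [-5]
RETURN_VALUE → return -5.

-1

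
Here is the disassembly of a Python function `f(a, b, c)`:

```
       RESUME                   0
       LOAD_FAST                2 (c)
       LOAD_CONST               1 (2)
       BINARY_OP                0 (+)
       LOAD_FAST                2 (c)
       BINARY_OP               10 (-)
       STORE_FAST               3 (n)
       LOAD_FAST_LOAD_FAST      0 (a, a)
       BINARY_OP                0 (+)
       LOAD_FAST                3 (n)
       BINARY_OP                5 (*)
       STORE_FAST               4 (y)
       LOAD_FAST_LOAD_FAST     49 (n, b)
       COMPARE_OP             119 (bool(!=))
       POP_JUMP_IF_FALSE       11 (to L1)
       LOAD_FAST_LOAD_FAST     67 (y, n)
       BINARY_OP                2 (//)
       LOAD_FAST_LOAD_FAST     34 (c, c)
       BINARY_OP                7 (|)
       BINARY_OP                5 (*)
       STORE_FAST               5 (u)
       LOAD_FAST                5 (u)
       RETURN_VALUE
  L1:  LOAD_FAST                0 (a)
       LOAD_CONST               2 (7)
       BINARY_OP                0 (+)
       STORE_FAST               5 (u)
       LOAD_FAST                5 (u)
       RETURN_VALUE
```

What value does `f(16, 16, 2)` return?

64

LOAD_FAST c → push 2. Stack: [2]
LOAD_CONST → push 2. Stack: [2, 2]
BINARY_OP + → 2 + 2 = 4. Stack: [4]
LOAD_FAST c → push 2. Stack: [4, 2]
BINARY_OP - → 4 - 2 = 2. Stack: [2]
STORE_FAST n → n=2. Stack: []
LOAD_FAST_LOAD_FAST a,a → push 16,16. Stack: [16, 16]
BINARY_OP + → 16 + 16 = 32. Stack: [32]
LOAD_FAST n → push 2. Stack: [32, 2]
BINARY_OP * → 32 * 2 = 64. Stack: [64]
STORE_FAST y → y=64. Stack: []
LOAD_FAST_LOAD_FAST n,b → push 2,16. Stack: [2, 16]
COMPARE_OP bool(!=) → 2 vs 16 = True. Stack: [True]
POP_JUMP_IF_FALSE → pop True; no jump. Stack: []
LOAD_FAST_LOAD_FAST y,n → push 64,2. Stack: [64, 2]
BINARY_OP // → 64 // 2 = 32. Stack: [32]
LOAD_FAST_LOAD_FAST c,c → push 2,2. Stack: [32, 2, 2]
BINARY_OP | → 2 | 2 = 2. Stack: [32, 2]
BINARY_OP * → 32 * 2 = 64. Stack: [64]
STORE_FAST u → u=64. Stack: []
LOAD_FAST u → push 64. Stack: [64]
RETURN_VALUE → return 64.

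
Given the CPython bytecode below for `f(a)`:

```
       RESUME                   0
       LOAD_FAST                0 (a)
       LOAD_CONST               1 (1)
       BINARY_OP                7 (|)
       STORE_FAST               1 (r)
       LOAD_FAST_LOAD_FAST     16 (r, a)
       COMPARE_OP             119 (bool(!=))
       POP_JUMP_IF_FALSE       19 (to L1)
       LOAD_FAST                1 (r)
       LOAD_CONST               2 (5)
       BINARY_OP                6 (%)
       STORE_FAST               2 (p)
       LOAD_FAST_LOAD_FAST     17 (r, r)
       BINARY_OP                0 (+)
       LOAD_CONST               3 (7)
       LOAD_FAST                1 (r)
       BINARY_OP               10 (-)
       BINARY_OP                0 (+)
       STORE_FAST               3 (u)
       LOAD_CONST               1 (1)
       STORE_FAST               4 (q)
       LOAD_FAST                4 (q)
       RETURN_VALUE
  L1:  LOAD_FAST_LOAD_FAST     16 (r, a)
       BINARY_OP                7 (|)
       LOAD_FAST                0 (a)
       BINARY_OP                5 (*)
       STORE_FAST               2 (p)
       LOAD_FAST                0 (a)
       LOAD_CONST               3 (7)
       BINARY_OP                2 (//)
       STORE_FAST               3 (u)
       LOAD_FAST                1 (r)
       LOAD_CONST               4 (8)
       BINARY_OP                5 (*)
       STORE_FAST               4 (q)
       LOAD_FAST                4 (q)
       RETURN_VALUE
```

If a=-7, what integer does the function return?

-56

LOAD_FAST a → push -7. Stack: [-7]
LOAD_CONST → push 1. Stack: [-7, 1]
BINARY_OP | → -7 | 1 = -7. Stack: [-7]
STORE_FAST r → r=-7. Stack: []
LOAD_FAST_LOAD_FAST r,a → push -7,-7. Stack: [-7, -7]
COMPARE_OP bool(!=) → -7 vs -7 = False. Stack: [False]
POP_JUMP_IF_FALSE → pop False; jump. Stack: []
LOAD_FAST_LOAD_FAST r,a → push -7,-7. Stack: [-7, -7]
BINARY_OP | → -7 | -7 = -7. Stack: [-7]
LOAD_FAST a → push -7. Stack: [-7, -7]
BINARY_OP * → -7 * -7 = 49. Stack: [49]
STORE_FAST p → p=49. Stack: []
LOAD_FAST a → push -7. Stack: [-7]
LOAD_CONST → push 7. Stack: [-7, 7]
BINARY_OP // → -7 // 7 = -1. Stack: [-1]
STORE_FAST u → u=-1. Stack: []
LOAD_FAST r → push -7. Stack: [-7]
LOAD_CONST → push 8. Stack: [-7, 8]
BINARY_OP * → -7 * 8 = -56. Stack: [-56]
STORE_FAST q → q=-56. Stack: []
LOAD_FAST q → push -56. Stack: [-56]
RETURN_VALUE → return -56.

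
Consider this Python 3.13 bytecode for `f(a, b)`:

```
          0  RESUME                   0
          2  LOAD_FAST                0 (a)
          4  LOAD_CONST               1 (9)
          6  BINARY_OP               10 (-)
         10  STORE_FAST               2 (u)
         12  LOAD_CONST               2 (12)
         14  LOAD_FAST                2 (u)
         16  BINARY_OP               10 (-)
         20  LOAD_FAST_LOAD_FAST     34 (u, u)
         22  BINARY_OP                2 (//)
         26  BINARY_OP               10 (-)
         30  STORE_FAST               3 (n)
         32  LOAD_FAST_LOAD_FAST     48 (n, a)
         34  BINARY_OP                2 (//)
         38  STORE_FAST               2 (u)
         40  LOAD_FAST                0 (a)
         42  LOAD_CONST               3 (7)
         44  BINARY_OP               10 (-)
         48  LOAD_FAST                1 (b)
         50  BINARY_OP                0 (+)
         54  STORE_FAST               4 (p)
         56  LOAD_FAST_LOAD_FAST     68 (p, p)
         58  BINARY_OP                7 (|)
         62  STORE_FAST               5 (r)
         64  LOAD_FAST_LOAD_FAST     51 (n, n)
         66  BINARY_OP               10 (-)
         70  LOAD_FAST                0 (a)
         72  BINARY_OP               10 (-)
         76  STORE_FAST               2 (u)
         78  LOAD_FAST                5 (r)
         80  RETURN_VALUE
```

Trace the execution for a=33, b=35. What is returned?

LOAD_FAST a → push 33. Stack: [33]
LOAD_CONST → push 9. Stack: [33, 9]
BINARY_OP - → 33 - 9 = 24. Stack: [24]
STORE_FAST u → u=24. Stack: []
LOAD_CONST → push 12. Stack: [12]
LOAD_FAST u → push 24. Stack: [12, 24]
BINARY_OP - → 12 - 24 = -12. Stack: [-12]
LOAD_FAST_LOAD_FAST u,u → push 24,24. Stack: [-12, 24, 24]
BINARY_OP // → 24 // 24 = 1. Stack: [-12, 1]
BINARY_OP - → -12 - 1 = -13. Stack: [-13]
STORE_FAST n → n=-13. Stack: []
LOAD_FAST_LOAD_FAST n,a → push -13,33. Stack: [-13, 33]
BINARY_OP // → -13 // 33 = -1. Stack: [-1]
STORE_FAST u → u=-1. Stack: []
LOAD_FAST a → push 33. Stack: [33]
LOAD_CONST → push 7. Stack: [33, 7]
BINARY_OP - → 33 - 7 = 26. Stack: [26]
LOAD_FAST b → push 35. Stack: [26, 35]
BINARY_OP + → 26 + 35 = 61. Stack: [61]
STORE_FAST p → p=61. Stack: []
LOAD_FAST_LOAD_FAST p,p → push 61,61. Stack: [61, 61]
BINARY_OP | → 61 | 61 = 61. Stack: [61]
STORE_FAST r → r=61. Stack: []
LOAD_FAST_LOAD_FAST n,n → push -13,-13. Stack: [-13, -13]
BINARY_OP - → -13 - -13 = 0. Stack: [0]
LOAD_FAST a → push 33. Stack: [0, 33]
BINARY_OP - → 0 - 33 = -33. Stack: [-33]
STORE_FAST u → u=-33. Stack: []
LOAD_FAST r → push 61. Stack: [61]
RETURN_VALUE → return 61.

61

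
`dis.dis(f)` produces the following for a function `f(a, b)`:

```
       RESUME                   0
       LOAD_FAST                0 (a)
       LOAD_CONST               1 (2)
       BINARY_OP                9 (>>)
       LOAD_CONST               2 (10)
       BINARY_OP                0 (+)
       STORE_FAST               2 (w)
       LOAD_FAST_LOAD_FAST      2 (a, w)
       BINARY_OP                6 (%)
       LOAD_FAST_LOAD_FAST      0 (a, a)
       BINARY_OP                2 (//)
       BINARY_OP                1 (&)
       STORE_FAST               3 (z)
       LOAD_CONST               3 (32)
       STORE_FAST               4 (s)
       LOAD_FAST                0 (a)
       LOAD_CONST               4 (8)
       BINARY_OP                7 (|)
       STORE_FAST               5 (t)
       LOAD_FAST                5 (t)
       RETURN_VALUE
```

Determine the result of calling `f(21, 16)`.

LOAD_FAST a → push 21. Stack: [21]
LOAD_CONST → push 2. Stack: [21, 2]
BINARY_OP >> → 21 >> 2 = 5. Stack: [5]
LOAD_CONST → push 10. Stack: [5, 10]
BINARY_OP + → 5 + 10 = 15. Stack: [15]
STORE_FAST w → w=15. Stack: []
LOAD_FAST_LOAD_FAST a,w → push 21,15. Stack: [21, 15]
BINARY_OP % → 21 % 15 = 6. Stack: [6]
LOAD_FAST_LOAD_FAST a,a → push 21,21. Stack: [6, 21, 21]
BINARY_OP // → 21 // 21 = 1. Stack: [6, 1]
BINARY_OP & → 6 & 1 = 0. Stack: [0]
STORE_FAST z → z=0. Stack: []
LOAD_CONST → push 32. Stack: [32]
STORE_FAST s → s=32. Stack: []
LOAD_FAST a → push 21. Stack: [21]
LOAD_CONST → push 8. Stack: [21, 8]
BINARY_OP | → 21 | 8 = 29. Stack: [29]
STORE_FAST t → t=29. Stack: []
LOAD_FAST t → push 29. Stack: [29]
RETURN_VALUE → return 29.

29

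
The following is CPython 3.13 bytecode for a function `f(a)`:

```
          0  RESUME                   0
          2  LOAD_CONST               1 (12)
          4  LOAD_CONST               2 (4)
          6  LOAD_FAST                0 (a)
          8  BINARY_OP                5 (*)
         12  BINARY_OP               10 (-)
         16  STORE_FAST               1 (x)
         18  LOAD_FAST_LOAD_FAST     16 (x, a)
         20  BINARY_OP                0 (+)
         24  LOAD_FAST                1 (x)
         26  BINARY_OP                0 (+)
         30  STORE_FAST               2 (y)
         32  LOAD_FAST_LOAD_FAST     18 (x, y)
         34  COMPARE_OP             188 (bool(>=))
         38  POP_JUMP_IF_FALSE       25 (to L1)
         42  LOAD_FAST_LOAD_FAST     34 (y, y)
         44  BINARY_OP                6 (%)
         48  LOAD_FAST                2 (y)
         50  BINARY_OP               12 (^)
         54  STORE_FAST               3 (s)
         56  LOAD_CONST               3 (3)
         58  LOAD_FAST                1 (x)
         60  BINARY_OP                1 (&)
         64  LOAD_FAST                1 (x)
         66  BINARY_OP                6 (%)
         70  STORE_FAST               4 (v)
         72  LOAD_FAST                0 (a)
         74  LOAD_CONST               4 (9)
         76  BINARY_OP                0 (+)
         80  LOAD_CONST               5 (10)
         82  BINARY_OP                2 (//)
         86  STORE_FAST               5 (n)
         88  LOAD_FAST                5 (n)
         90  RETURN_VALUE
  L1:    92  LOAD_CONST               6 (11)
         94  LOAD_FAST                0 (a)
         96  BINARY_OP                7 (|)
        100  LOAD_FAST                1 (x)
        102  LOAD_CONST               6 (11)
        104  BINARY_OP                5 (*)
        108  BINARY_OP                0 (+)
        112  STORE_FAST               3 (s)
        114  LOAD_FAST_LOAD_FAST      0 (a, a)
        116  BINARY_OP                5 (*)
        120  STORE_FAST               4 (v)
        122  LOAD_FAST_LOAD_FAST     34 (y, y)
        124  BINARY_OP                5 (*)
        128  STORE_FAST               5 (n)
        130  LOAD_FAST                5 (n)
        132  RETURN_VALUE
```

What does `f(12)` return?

LOAD_CONST → push 12. Stack: [12]
LOAD_CONST → push 4. Stack: [12, 4]
LOAD_FAST a → push 12. Stack: [12, 4, 12]
BINARY_OP * → 4 * 12 = 48. Stack: [12, 48]
BINARY_OP - → 12 - 48 = -36. Stack: [-36]
STORE_FAST x → x=-36. Stack: []
LOAD_FAST_LOAD_FAST x,a → push -36,12. Stack: [-36, 12]
BINARY_OP + → -36 + 12 = -24. Stack: [-24]
LOAD_FAST x → push -36. Stack: [-24, -36]
BINARY_OP + → -24 + -36 = -60. Stack: [-60]
STORE_FAST y → y=-60. Stack: []
LOAD_FAST_LOAD_FAST x,y → push -36,-60. Stack: [-36, -60]
COMPARE_OP bool(>=) → -36 vs -60 = True. Stack: [True]
POP_JUMP_IF_FALSE → pop True; no jump. Stack: []
LOAD_FAST_LOAD_FAST y,y → push -60,-60. Stack: [-60, -60]
BINARY_OP % → -60 % -60 = 0. Stack: [0]
LOAD_FAST y → push -60. Stack: [0, -60]
BINARY_OP ^ → 0 ^ -60 = -60. Stack: [-60]
STORE_FAST s → s=-60. Stack: []
LOAD_CONST → push 3. Stack: [3]
LOAD_FAST x → push -36. Stack: [3, -36]
BINARY_OP & → 3 & -36 = 0. Stack: [0]
LOAD_FAST x → push -36. Stack: [0, -36]
BINARY_OP % → 0 % -36 = 0. Stack: [0]
STORE_FAST v → v=0. Stack: []
LOAD_FAST a → push 12. Stack: [12]
LOAD_CONST → push 9. Stack: [12, 9]
BINARY_OP + → 12 + 9 = 21. Stack: [21]
LOAD_CONST → push 10. Stack: [21, 10]
BINARY_OP // → 21 // 10 = 2. Stack: [2]
STORE_FAST n → n=2. Stack: []
LOAD_FAST n → push 2. Stack: [2]
RETURN_VALUE → return 2.

2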